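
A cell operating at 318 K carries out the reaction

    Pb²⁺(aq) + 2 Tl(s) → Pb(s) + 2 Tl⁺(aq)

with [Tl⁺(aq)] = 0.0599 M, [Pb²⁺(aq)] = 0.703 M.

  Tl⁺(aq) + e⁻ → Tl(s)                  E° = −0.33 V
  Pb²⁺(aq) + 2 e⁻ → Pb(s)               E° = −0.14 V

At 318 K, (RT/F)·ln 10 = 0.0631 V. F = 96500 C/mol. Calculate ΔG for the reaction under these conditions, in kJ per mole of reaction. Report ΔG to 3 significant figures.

−50.6 kJ/mol

The standard cell potential is −0.14 − (−0.33) = +0.19 V, with n = 2 electrons in the balanced equation.
Q = [Tl⁺(aq)]^2 / [Pb²⁺(aq)] = 0.0051, so log Q = −2.292 and E = +0.19 − (0.0631/2)(−2.292) = +0.2623 V.
Finally ΔG = −nFE = −(2)(96500 C/mol)(+0.2623 V) = −50.6 kJ/mol.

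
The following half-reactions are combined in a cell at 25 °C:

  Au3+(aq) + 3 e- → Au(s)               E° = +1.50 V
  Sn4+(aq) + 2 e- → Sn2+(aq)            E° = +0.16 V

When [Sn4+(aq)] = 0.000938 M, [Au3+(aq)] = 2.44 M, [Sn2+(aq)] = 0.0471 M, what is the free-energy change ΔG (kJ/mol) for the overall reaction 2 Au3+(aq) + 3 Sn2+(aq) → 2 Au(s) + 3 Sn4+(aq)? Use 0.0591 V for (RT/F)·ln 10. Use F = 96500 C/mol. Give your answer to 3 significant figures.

With Au³⁺/Au reduced at the cathode, E°cell = +1.50 − (+0.16) = +1.34 V and n = 6.
Q = [Sn4+(aq)]^3 / ([Au3+(aq)]^2·[Sn2+(aq)]^3) = 1.33×10^−6, so log Q = −5.877 and E = +1.34 − (0.0591/6)(−5.877) = +1.3979 V.
Then ΔG = −nFE = −6 × 96500 × +1.3979 J/mol = −809 kJ/mol.

−809 kJ/mol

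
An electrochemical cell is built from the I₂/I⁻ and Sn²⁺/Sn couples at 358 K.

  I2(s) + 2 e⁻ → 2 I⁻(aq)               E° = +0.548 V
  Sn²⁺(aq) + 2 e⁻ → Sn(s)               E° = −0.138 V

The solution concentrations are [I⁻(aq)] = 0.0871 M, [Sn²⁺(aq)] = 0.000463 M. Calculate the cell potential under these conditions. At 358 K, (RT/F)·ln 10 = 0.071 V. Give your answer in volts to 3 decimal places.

I₂/I⁻ is reduced (cathode, E° = +0.548 V) and Sn²⁺/Sn is oxidized (anode).
E°cell = +0.548 − (−0.138) = +0.686 V, with n = 2 electrons transferred.
For the overall reaction I2(s) + Sn(s) → 2 I⁻(aq) + Sn²⁺(aq), Q = [I⁻(aq)]^2·[Sn²⁺(aq)] = 3.51×10^−6, giving log Q = −5.454.
By the Nernst equation, E = +0.686 − (0.071/2)·(−5.454) = +0.880 V.

+0.880 V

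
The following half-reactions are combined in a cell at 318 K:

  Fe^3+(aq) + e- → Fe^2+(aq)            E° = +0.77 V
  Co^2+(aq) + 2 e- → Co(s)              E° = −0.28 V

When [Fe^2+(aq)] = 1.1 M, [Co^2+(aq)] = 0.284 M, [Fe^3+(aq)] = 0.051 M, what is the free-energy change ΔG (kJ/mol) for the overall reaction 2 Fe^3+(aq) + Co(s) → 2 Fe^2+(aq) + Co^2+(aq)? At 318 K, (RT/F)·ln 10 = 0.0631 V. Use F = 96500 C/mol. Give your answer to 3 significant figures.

−190 kJ/mol

E°cell = +0.77 − (−0.28) = +1.05 V; the balanced reaction transfers n = 2 electrons.
Q = ([Fe^2+(aq)]^2·[Co^2+(aq)]) / [Fe^3+(aq)]^2 = 132, so log Q = 2.121 and E = +1.05 − (0.0631/2)(2.121) = +0.9831 V.
ΔG = −nFE = −(2)(96500)(+0.9831) J/mol = −190 kJ/mol.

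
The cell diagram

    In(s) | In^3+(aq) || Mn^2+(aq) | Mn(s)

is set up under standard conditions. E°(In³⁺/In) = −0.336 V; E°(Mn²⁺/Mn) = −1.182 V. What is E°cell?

By convention the left-hand electrode in cell notation is the anode (oxidation) and the right-hand electrode is the cathode (reduction).
E°cell = E°(right) − E°(left) = −1.182 − (−0.336) = −0.846 V.
The negative sign shows that, as written, the cell would require an external voltage to drive the reaction.

−0.846 V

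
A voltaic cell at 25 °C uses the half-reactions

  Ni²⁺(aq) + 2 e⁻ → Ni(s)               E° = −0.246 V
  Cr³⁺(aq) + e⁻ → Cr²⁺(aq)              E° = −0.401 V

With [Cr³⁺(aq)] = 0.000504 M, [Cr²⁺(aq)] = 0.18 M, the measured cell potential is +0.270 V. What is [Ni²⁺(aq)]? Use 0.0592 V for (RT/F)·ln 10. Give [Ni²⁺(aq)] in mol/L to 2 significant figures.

0.060 M

With Ni²⁺/Ni at the cathode and Cr³⁺/Cr²⁺ at the anode, E°cell = −0.246 − (−0.401) = +0.155 V (n = 2).
Since E = E° − (0.0592/n)·log Q, log Q = n(E° − E)/0.0592 = −3.885.
Balancing electrons gives Ni²⁺(aq) + 2 Cr²⁺(aq) → Ni(s) + 2 Cr³⁺(aq); thus Q = [Cr³⁺(aq)]^2 / ([Ni²⁺(aq)]·[Cr²⁺(aq)]^2).
Isolating [Ni²⁺(aq)] in Q = 10^{−3.885} yields log [Ni²⁺(aq)] = −1.221, i.e. 0.060 M.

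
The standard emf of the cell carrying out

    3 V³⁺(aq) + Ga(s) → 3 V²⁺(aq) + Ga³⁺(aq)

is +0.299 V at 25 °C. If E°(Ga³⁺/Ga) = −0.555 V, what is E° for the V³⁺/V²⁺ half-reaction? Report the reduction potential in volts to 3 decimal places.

−0.256 V

In the reaction as written the V³⁺/V²⁺ couple is reduced (cathode) and Ga³⁺/Ga is oxidized (anode), so E°cell = E°(V³⁺/V²⁺) − E°(Ga³⁺/Ga).
E°(V³⁺/V²⁺) = E°cell + E°(anode) = +0.299 + (−0.555) = −0.256 V.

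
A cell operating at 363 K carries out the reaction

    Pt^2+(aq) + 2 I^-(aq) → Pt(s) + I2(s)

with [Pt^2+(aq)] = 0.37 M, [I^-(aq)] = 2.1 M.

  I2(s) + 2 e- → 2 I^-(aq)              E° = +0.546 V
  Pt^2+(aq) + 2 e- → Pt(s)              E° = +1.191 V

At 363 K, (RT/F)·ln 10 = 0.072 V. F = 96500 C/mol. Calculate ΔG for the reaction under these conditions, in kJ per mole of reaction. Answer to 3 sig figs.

−126 kJ/mol

E°cell = +1.191 − (+0.546) = +0.645 V; the balanced reaction transfers n = 2 electrons.
The reaction quotient is 1 / ([Pt^2+(aq)]·[I^-(aq)]^2) = 0.613; by Nernst, E = +0.645 − (0.072/2)(−0.213) = +0.6527 V.
Then ΔG = −nFE = −2 × 96500 × +0.6527 J/mol = −126 kJ/mol.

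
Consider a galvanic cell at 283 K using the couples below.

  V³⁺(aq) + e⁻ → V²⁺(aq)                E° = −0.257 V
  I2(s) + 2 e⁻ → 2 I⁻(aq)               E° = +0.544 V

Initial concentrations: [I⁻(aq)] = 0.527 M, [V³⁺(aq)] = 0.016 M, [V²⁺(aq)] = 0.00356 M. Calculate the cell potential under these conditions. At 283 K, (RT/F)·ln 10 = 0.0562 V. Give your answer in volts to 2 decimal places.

+0.78 V

The I₂/I⁻ couple has the more positive E°, so it is the cathode; V³⁺/V²⁺ is the anode.
The standard potential is +0.544 − (−0.257) = +0.801 V and the balanced reaction transfers n = 2 electrons.
The balanced reaction is I2(s) + 2 V²⁺(aq) → 2 I⁻(aq) + 2 V³⁺(aq), so Q = ([I⁻(aq)]^2·[V³⁺(aq)]^2) / [V²⁺(aq)]^2 = 5.61 and log Q = 0.749.
E = E° − (0.0562/n)·log Q = +0.801 − (0.0562/2)(0.749) = +0.78 V.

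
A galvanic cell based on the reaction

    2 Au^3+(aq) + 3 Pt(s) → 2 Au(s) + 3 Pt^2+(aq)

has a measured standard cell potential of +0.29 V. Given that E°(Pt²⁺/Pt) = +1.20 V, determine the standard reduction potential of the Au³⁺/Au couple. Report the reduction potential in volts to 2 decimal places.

+1.49 V

In the reaction as written the Au³⁺/Au couple is reduced (cathode) and Pt²⁺/Pt is oxidized (anode), so E°cell = E°(Au³⁺/Au) − E°(Pt²⁺/Pt).
E°(Au³⁺/Au) = E°cell + E°(anode) = +0.29 + (+1.20) = +1.49 V.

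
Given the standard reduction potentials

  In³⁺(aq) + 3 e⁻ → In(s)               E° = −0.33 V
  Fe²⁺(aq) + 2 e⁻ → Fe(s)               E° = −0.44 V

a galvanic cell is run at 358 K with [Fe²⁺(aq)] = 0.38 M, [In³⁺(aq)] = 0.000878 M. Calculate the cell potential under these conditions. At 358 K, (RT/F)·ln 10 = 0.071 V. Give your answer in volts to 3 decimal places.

+0.053 V

In³⁺/In is reduced (cathode, E° = −0.33 V) and Fe²⁺/Fe is oxidized (anode).
E°cell = −0.33 − (−0.44) = +0.11 V, with n = 6 electrons transferred.
Balancing gives 2 In³⁺(aq) + 3 Fe(s) → 2 In(s) + 3 Fe²⁺(aq); hence Q = [Fe²⁺(aq)]^3 / [In³⁺(aq)]^2 = 7.12×10^4 (log Q = 4.852).
E = E° − (0.071/n)·log Q = +0.11 − (0.071/6)(4.852) = +0.053 V.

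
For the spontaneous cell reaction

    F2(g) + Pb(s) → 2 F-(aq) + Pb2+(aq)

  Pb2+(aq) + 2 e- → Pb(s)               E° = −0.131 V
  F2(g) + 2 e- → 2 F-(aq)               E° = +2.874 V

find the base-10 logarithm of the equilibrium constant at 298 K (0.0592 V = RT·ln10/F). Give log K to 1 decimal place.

log K = 101.5

The F₂/F⁻ couple is reduced (cathode); E°cell = +2.874 − (−0.131) = +3.005 V with n = 2.
At equilibrium E = 0, so log K = nE°cell / 0.0592 = (2)(+3.005) / 0.0592 = 101.5.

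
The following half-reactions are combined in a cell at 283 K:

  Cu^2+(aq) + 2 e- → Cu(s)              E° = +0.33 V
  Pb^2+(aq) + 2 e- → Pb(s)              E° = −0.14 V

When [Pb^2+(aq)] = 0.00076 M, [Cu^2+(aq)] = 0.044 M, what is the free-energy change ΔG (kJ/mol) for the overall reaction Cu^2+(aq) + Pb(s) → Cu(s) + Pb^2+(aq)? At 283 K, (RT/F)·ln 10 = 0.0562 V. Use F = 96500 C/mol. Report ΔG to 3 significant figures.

−100 kJ/mol

With Cu²⁺/Cu reduced at the cathode, E°cell = +0.33 − (−0.14) = +0.47 V and n = 2.
Q = [Pb^2+(aq)] / [Cu^2+(aq)] = 0.0173, so log Q = −1.763 and E = +0.47 − (0.0562/2)(−1.763) = +0.5195 V.
Finally ΔG = −nFE = −(2)(96500 C/mol)(+0.5195 V) = −100 kJ/mol.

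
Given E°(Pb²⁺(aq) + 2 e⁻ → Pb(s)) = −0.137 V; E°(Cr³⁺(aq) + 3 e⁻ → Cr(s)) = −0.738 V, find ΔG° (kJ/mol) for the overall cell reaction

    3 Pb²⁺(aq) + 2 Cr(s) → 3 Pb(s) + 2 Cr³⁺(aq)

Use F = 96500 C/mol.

−348 kJ/mol

In the reaction as written Pb²⁺(aq) is reduced, so the Pb²⁺/Pb couple is the cathode and Cr³⁺/Cr is the anode.
E°cell = −0.137 − (−0.738) = +0.601 V; balancing electrons gives n = 6.
ΔG° = −nFE°cell = −(6)(96500)(+0.601) J/mol = −348 kJ/mol.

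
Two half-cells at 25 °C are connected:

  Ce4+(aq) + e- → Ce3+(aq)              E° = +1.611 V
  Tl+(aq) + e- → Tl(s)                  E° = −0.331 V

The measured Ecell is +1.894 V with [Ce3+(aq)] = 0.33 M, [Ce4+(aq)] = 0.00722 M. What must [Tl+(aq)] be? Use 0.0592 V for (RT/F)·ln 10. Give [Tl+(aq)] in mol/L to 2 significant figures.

0.14 M

With Ce⁴⁺/Ce³⁺ at the cathode and Tl⁺/Tl at the anode, E°cell = +1.611 − (−0.331) = +1.942 V (n = 1).
From the Nernst equation, log Q = n(E° − E)/0.0592 = 1·(+1.942 − (+1.894))/0.0592 = 0.811.
Balancing electrons gives Ce4+(aq) + Tl(s) → Ce3+(aq) + Tl+(aq); thus Q = ([Ce3+(aq)]·[Tl+(aq)]) / [Ce4+(aq)].
Isolating [Tl+(aq)] in Q = 10^{0.811} yields log [Tl+(aq)] = −0.849, i.e. 0.14 M.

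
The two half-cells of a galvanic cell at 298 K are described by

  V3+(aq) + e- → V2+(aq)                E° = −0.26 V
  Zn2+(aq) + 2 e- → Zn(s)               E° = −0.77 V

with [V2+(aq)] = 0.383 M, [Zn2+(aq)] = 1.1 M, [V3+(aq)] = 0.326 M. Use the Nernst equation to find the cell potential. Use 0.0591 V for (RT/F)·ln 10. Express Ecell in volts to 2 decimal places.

+0.50 V

Since E°(V³⁺/V²⁺) > E°(Zn²⁺/Zn), V³⁺/V²⁺ serves as the cathode.
The standard potential is −0.26 − (−0.77) = +0.51 V and the balanced reaction transfers n = 2 electrons.
The balanced reaction is 2 V3+(aq) + Zn(s) → 2 V2+(aq) + Zn2+(aq), so Q = ([V2+(aq)]^2·[Zn2+(aq)]) / [V3+(aq)]^2 = 1.52 and log Q = 0.181.
E = E° − (0.0591/n)·log Q = +0.51 − (0.0591/2)(0.181) = +0.50 V.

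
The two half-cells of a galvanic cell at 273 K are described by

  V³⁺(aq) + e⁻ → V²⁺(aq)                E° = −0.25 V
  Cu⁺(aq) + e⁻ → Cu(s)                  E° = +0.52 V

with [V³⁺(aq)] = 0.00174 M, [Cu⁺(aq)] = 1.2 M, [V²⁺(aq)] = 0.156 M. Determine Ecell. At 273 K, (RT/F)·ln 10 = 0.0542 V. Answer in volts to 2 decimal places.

+0.88 V

Since E°(Cu⁺/Cu) > E°(V³⁺/V²⁺), Cu⁺/Cu serves as the cathode.
The standard potential is +0.52 − (−0.25) = +0.77 V and the balanced reaction transfers n = 1 electron.
For the overall reaction Cu⁺(aq) + V²⁺(aq) → Cu(s) + V³⁺(aq), Q = [V³⁺(aq)] / ([Cu⁺(aq)]·[V²⁺(aq)]) = 0.00929, giving log Q = −2.032.
E = E° − (0.0542/n)·log Q = +0.77 − (0.0542/1)(−2.032) = +0.88 V.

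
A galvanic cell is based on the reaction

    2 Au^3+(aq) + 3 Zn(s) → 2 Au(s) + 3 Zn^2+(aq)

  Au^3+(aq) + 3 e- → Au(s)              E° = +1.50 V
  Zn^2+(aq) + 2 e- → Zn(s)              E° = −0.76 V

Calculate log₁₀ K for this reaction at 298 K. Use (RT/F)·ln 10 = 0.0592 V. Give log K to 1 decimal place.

log K = 229.1

The Au³⁺/Au couple is reduced (cathode); E°cell = +1.50 − (−0.76) = +2.26 V with n = 6.
At equilibrium E = 0, so log K = nE°cell / 0.0592 = (6)(+2.26) / 0.0592 = 229.1.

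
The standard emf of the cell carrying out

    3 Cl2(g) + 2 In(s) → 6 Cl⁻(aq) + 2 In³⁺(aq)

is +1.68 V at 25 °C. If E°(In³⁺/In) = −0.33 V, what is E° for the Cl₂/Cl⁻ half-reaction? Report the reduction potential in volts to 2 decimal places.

In the reaction as written the Cl₂/Cl⁻ couple is reduced (cathode) and In³⁺/In is oxidized (anode), so E°cell = E°(Cl₂/Cl⁻) − E°(In³⁺/In).
E°(Cl₂/Cl⁻) = E°cell + E°(anode) = +1.68 + (−0.33) = +1.35 V.

+1.35 V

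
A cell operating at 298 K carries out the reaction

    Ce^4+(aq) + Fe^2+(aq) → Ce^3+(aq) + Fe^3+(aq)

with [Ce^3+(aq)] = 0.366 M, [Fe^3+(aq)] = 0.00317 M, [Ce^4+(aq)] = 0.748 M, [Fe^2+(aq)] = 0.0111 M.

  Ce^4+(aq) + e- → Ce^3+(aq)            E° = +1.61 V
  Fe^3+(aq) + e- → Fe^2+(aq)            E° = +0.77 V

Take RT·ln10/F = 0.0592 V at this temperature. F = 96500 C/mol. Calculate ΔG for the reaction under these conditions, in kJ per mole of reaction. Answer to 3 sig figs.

With Ce⁴⁺/Ce³⁺ reduced at the cathode, E°cell = +1.61 − (+0.77) = +0.84 V and n = 1.
Q = ([Ce^3+(aq)]·[Fe^3+(aq)]) / ([Ce^4+(aq)]·[Fe^2+(aq)]) = 0.14, so log Q = −0.855 and E = +0.84 − (0.0592/1)(−0.855) = +0.8906 V.
ΔG = −nFE = −(1)(96500)(+0.8906) J/mol = −85.9 kJ/mol.

−85.9 kJ/mol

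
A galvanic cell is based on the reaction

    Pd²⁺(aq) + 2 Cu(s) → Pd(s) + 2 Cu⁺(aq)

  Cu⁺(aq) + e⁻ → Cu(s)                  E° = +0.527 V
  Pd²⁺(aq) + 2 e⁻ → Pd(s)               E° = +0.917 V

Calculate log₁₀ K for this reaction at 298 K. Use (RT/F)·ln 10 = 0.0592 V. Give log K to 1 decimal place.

log K = 13.2

The Pd²⁺/Pd couple is reduced (cathode); E°cell = +0.917 − (+0.527) = +0.390 V with n = 2.
At equilibrium E = 0, so log K = nE°cell / 0.0592 = (2)(+0.390) / 0.0592 = 13.2.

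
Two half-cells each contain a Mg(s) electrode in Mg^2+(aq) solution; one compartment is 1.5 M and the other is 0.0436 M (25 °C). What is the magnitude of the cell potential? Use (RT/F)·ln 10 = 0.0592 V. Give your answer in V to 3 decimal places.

For a concentration cell E°cell = 0, since both electrodes use the same couple.
The compartment with the higher Mg^2+(aq) concentration (1.5 M) acts as the cathode; ions are reduced there and produced at the dilute (0.0436 M) anode.
With n = 2, Ecell = −(0.0592/2)·log([dilute]/[conc]) = −(0.0592/2)·log(0.0436/1.5) = +0.045 V.

0.045 V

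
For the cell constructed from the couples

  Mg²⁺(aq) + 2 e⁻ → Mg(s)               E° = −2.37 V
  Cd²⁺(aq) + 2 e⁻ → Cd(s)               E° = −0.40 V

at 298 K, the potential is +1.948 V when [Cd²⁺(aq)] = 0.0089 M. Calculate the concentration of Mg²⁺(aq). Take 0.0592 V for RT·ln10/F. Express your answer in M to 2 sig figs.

With Cd²⁺/Cd at the cathode and Mg²⁺/Mg at the anode, E°cell = −0.40 − (−2.37) = +1.97 V (n = 2).
Rearranging E = E° − (0.0592/n)·log Q gives log Q = 2(+1.97 − (+1.948))/0.0592 = 0.743.
For Cd²⁺(aq) + Mg(s) → Cd(s) + Mg²⁺(aq), the reaction quotient is Q = [Mg²⁺(aq)] / [Cd²⁺(aq)].
Isolating [Mg²⁺(aq)] in Q = 10^{0.743} yields log [Mg²⁺(aq)] = −1.308, i.e. 0.049 M.

0.049 M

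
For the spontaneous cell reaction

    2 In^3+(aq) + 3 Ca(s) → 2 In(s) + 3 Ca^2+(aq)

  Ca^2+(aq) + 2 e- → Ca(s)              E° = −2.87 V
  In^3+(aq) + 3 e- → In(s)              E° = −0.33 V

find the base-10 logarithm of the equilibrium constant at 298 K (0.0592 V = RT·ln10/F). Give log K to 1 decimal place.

The In³⁺/In couple is reduced (cathode); E°cell = −0.33 − (−2.87) = +2.54 V with n = 6.
At equilibrium E = 0, so log K = nE°cell / 0.0592 = (6)(+2.54) / 0.0592 = 257.4.

log K = 257.4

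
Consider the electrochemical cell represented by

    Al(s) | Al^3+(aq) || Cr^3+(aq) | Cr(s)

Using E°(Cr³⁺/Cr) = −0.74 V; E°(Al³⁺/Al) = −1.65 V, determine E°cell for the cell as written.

+0.91 V

By convention the left-hand electrode in cell notation is the anode (oxidation) and the right-hand electrode is the cathode (reduction).
E°cell = E°(right) − E°(left) = −0.74 − (−1.65) = +0.91 V.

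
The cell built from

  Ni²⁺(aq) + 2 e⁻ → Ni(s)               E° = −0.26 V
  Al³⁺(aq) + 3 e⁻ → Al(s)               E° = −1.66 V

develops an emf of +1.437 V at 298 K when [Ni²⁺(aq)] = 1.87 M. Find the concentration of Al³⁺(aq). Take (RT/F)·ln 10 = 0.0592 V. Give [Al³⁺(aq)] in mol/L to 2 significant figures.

0.034 M

Ni²⁺/Ni is the cathode (higher E°); E°cell = −0.26 − (−1.66) = +1.40 V with n = 6.
From the Nernst equation, log Q = n(E° − E)/0.0592 = 6·(+1.40 − (+1.437))/0.0592 = −3.750.
The balanced reaction is 3 Ni²⁺(aq) + 2 Al(s) → 3 Ni(s) + 2 Al³⁺(aq), so Q = [Al³⁺(aq)]^2 / [Ni²⁺(aq)]^3.
Substituting the known concentrations and solving, log [Al³⁺(aq)] = −1.467 and [Al³⁺(aq)] = 0.034 M.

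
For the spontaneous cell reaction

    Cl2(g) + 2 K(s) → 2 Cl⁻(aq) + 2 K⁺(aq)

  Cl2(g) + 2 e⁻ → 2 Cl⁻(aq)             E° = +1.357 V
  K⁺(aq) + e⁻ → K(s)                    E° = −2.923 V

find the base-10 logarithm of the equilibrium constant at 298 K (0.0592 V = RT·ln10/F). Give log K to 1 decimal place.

The Cl₂/Cl⁻ couple is reduced (cathode); E°cell = +1.357 − (−2.923) = +4.280 V with n = 2.
At equilibrium E = 0, so log K = nE°cell / 0.0592 = (2)(+4.280) / 0.0592 = 144.6.

log K = 144.6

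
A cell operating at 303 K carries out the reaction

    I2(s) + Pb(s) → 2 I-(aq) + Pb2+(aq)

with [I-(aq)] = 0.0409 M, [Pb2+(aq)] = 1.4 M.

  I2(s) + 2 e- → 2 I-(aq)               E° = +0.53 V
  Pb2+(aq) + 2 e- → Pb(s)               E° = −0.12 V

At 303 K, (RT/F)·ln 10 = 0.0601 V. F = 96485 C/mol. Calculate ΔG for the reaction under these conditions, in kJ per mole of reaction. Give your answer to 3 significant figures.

−141 kJ/mol

E°cell = +0.53 − (−0.12) = +0.65 V; the balanced reaction transfers n = 2 electrons.
The reaction quotient is [I-(aq)]^2·[Pb2+(aq)] = 0.00234; by Nernst, E = +0.65 − (0.0601/2)(−2.630) = +0.7290 V.
Then ΔG = −nFE = −2 × 96485 × +0.7290 J/mol = −141 kJ/mol.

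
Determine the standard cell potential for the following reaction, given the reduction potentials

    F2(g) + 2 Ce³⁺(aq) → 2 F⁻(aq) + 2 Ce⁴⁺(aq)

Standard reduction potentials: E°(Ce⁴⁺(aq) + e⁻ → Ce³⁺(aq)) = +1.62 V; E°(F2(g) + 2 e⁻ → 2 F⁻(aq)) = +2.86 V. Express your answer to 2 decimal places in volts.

+1.24 V

In the reaction as written, F2(g) is reduced (cathode) and Ce⁴⁺(aq) is produced by oxidation at the anode.
E°cell = E°(cathode) − E°(anode) = +2.86 − (+1.62) = +1.24 V.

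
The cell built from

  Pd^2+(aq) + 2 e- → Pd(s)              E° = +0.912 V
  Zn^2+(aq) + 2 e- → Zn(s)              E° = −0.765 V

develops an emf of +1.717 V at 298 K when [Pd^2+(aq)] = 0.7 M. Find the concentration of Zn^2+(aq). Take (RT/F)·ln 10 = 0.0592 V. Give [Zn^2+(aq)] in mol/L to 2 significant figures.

0.031 M

Pd²⁺/Pd is the cathode (higher E°); E°cell = +0.912 − (−0.765) = +1.677 V with n = 2.
Since E = E° − (0.0592/n)·log Q, log Q = n(E° − E)/0.0592 = −1.351.
The balanced reaction is Pd^2+(aq) + Zn(s) → Pd(s) + Zn^2+(aq), so Q = [Zn^2+(aq)] / [Pd^2+(aq)].
Solving for the unknown gives log [Zn^2+(aq)] = −1.506, so [Zn^2+(aq)] ≈ 0.031 M.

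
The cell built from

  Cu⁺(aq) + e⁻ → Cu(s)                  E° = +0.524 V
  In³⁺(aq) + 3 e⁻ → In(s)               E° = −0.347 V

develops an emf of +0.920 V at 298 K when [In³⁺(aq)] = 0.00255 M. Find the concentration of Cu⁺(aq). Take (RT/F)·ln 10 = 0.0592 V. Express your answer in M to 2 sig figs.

The Cu⁺/Cu couple has the larger reduction potential, so it is the cathode: E°cell = +0.524 − (−0.347) = +0.871 V and n = 3.
Since E = E° − (0.0592/n)·log Q, log Q = n(E° − E)/0.0592 = −2.483.
The balanced reaction is 3 Cu⁺(aq) + In(s) → 3 Cu(s) + In³⁺(aq), so Q = [In³⁺(aq)] / [Cu⁺(aq)]^3.
Substituting the known concentrations and solving, log [Cu⁺(aq)] = −0.037 and [Cu⁺(aq)] = 0.92 M.

0.92 M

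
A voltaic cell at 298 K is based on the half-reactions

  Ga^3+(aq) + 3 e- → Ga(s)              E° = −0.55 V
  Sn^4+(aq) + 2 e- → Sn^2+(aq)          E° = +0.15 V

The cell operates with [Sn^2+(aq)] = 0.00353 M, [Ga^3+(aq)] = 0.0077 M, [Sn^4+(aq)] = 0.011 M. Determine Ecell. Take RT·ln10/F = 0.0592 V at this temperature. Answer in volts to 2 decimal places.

+0.76 V

The Sn⁴⁺/Sn²⁺ couple has the more positive E°, so it is the cathode; Ga³⁺/Ga is the anode.
E°cell = E°cat − E°an = +0.15 − (−0.55) = +0.70 V; n = 6.
Balancing gives 3 Sn^4+(aq) + 2 Ga(s) → 3 Sn^2+(aq) + 2 Ga^3+(aq); hence Q = ([Sn^2+(aq)]^3·[Ga^3+(aq)]^2) / [Sn^4+(aq)]^3 = 1.96×10^−6 (log Q = −5.708).
E = E° − (0.0592/n)·log Q = +0.70 − (0.0592/6)(−5.708) = +0.76 V.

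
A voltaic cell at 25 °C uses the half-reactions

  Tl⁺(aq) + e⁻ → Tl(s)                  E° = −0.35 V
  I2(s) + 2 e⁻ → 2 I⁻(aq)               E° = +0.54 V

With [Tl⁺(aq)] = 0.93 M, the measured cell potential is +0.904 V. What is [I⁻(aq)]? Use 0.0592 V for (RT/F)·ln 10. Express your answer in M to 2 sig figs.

With I₂/I⁻ at the cathode and Tl⁺/Tl at the anode, E°cell = +0.54 − (−0.35) = +0.89 V (n = 2).
Rearranging E = E° − (0.0592/n)·log Q gives log Q = 2(+0.89 − (+0.904))/0.0592 = −0.473.
For I2(s) + 2 Tl(s) → 2 I⁻(aq) + 2 Tl⁺(aq), the reaction quotient is Q = [I⁻(aq)]^2·[Tl⁺(aq)]^2.
Substituting the known concentrations and solving, log [I⁻(aq)] = −0.205 and [I⁻(aq)] = 0.62 M.

0.62 M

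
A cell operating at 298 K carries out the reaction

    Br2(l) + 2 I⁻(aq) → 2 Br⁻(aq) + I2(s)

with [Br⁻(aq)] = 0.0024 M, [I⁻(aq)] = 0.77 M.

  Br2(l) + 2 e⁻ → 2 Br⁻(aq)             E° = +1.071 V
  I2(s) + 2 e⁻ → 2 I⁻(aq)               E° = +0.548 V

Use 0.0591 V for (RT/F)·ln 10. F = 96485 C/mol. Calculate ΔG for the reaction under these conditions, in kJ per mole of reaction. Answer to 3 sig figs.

−130 kJ/mol

E°cell = +1.071 − (+0.548) = +0.523 V; the balanced reaction transfers n = 2 electrons.
Here Q = [Br⁻(aq)]^2 / [I⁻(aq)]^2 = 9.71×10^−6 (log Q = −5.013), giving E = +0.523 − (0.0591/2)·(−5.013) = +0.6711 V.
Finally ΔG = −nFE = −(2)(96485 C/mol)(+0.6711 V) = −130 kJ/mol.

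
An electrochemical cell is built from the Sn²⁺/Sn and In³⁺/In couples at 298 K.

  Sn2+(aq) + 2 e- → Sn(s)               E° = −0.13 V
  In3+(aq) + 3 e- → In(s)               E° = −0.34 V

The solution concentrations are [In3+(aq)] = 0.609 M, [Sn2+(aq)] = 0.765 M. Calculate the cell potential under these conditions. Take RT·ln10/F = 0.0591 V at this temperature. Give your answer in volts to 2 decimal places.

Since E°(Sn²⁺/Sn) > E°(In³⁺/In), Sn²⁺/Sn serves as the cathode.
E°cell = E°cat − E°an = −0.13 − (−0.34) = +0.21 V; n = 6.
Balancing gives 3 Sn2+(aq) + 2 In(s) → 3 Sn(s) + 2 In3+(aq); hence Q = [In3+(aq)]^2 / [Sn2+(aq)]^3 = 0.828 (log Q = −0.082).
By the Nernst equation, E = +0.21 − (0.0591/6)·(−0.082) = +0.21 V.

+0.21 V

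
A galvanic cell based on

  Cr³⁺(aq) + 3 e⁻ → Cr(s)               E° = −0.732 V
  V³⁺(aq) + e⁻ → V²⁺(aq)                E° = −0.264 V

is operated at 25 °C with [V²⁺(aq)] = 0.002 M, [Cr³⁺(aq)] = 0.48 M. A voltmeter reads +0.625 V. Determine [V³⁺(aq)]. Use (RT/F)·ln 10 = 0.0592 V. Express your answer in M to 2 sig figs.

With V³⁺/V²⁺ at the cathode and Cr³⁺/Cr at the anode, E°cell = −0.264 − (−0.732) = +0.468 V (n = 3).
Rearranging E = E° − (0.0592/n)·log Q gives log Q = 3(+0.468 − (+0.625))/0.0592 = −7.956.
Balancing electrons gives 3 V³⁺(aq) + Cr(s) → 3 V²⁺(aq) + Cr³⁺(aq); thus Q = ([V²⁺(aq)]^3·[Cr³⁺(aq)]) / [V³⁺(aq)]^3.
Isolating [V³⁺(aq)] in Q = 10^{−7.956} yields log [V³⁺(aq)] = −0.153, i.e. 0.70 M.

0.70 M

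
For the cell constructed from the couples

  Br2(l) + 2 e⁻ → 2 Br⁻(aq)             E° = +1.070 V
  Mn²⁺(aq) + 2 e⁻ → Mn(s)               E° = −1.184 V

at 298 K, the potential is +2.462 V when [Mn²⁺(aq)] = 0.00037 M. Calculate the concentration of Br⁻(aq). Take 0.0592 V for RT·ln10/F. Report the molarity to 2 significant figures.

Br₂/Br⁻ is the cathode (higher E°); E°cell = +1.070 − (−1.184) = +2.254 V with n = 2.
From the Nernst equation, log Q = n(E° − E)/0.0592 = 2·(+2.254 − (+2.462))/0.0592 = −7.027.
The balanced reaction is Br2(l) + Mn(s) → 2 Br⁻(aq) + Mn²⁺(aq), so Q = [Br⁻(aq)]^2·[Mn²⁺(aq)].
Solving for the unknown gives log [Br⁻(aq)] = −1.798, so [Br⁻(aq)] ≈ 0.016 M.

0.016 M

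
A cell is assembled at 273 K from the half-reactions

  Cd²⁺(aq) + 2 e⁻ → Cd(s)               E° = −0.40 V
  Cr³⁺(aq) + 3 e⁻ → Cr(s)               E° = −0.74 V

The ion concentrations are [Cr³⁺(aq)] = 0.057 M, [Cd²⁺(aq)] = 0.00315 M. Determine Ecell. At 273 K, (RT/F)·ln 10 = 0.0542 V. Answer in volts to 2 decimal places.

+0.29 V

Cd²⁺/Cd is reduced (cathode, E° = −0.40 V) and Cr³⁺/Cr is oxidized (anode).
E°cell = E°cat − E°an = −0.40 − (−0.74) = +0.34 V; n = 6.
For the overall reaction 3 Cd²⁺(aq) + 2 Cr(s) → 3 Cd(s) + 2 Cr³⁺(aq), Q = [Cr³⁺(aq)]^2 / [Cd²⁺(aq)]^3 = 1.04×10^5, giving log Q = 5.017.
E = E° − (0.0542/n)·log Q = +0.34 − (0.0542/6)(5.017) = +0.29 V.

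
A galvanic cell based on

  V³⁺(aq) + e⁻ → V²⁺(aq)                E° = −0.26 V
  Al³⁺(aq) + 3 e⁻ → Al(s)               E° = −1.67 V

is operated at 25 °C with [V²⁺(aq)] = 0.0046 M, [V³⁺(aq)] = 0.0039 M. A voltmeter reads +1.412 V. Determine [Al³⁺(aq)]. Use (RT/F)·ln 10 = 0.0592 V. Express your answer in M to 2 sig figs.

0.48 M

V³⁺/V²⁺ is the cathode (higher E°); E°cell = −0.26 − (−1.67) = +1.41 V with n = 3.
Rearranging E = E° − (0.0592/n)·log Q gives log Q = 3(+1.41 − (+1.412))/0.0592 = −0.101.
Balancing electrons gives 3 V³⁺(aq) + Al(s) → 3 V²⁺(aq) + Al³⁺(aq); thus Q = ([V²⁺(aq)]^3·[Al³⁺(aq)]) / [V³⁺(aq)]^3.
Substituting the known concentrations and solving, log [Al³⁺(aq)] = −0.316 and [Al³⁺(aq)] = 0.48 M.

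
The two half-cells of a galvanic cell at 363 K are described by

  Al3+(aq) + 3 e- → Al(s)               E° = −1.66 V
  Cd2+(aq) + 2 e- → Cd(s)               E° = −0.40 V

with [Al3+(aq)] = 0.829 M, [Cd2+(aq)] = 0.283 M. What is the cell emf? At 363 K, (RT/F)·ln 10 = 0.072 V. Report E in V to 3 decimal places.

+1.242 V

The Cd²⁺/Cd couple has the more positive E°, so it is the cathode; Al³⁺/Al is the anode.
The standard potential is −0.40 − (−1.66) = +1.26 V and the balanced reaction transfers n = 6 electrons.
The balanced reaction is 3 Cd2+(aq) + 2 Al(s) → 3 Cd(s) + 2 Al3+(aq), so Q = [Al3+(aq)]^2 / [Cd2+(aq)]^3 = 30.3 and log Q = 1.482.
By the Nernst equation, E = +1.26 − (0.072/6)·(1.482) = +1.242 V.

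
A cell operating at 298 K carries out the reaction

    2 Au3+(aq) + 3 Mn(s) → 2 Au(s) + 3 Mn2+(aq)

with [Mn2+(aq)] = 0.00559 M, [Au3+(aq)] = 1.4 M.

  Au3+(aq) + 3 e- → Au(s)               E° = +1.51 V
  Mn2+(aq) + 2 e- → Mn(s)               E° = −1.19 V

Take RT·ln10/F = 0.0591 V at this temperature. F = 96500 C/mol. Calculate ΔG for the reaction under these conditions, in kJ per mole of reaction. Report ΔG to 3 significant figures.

−1600 kJ/mol

E°cell = +1.51 − (−1.19) = +2.70 V; the balanced reaction transfers n = 6 electrons.
The reaction quotient is [Mn2+(aq)]^3 / [Au3+(aq)]^2 = 8.91×10^−8; by Nernst, E = +2.70 − (0.0591/6)(−7.050) = +2.7694 V.
ΔG = −nFE = −(6)(96500)(+2.7694) J/mol = −1600 kJ/mol.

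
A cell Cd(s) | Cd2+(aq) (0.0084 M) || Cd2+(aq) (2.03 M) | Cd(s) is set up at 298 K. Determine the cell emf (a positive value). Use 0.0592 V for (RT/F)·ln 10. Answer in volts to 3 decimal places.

For a concentration cell E°cell = 0, since both electrodes use the same couple.
The compartment with the higher Cd2+(aq) concentration (2.03 M) acts as the cathode; ions are reduced there and produced at the dilute (0.0084 M) anode.
With n = 2, Ecell = −(0.0592/2)·log([dilute]/[conc]) = −(0.0592/2)·log(0.0084/2.03) = +0.071 V.

0.071 V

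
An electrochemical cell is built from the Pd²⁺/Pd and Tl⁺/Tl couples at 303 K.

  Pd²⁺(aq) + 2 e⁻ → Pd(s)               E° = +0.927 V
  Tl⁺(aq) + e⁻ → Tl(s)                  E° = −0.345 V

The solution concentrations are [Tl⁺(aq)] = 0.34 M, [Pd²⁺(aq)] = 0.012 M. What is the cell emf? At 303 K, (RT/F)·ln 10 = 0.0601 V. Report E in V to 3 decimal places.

The Pd²⁺/Pd couple has the more positive E°, so it is the cathode; Tl⁺/Tl is the anode.
E°cell = +0.927 − (−0.345) = +1.272 V, with n = 2 electrons transferred.
For the overall reaction Pd²⁺(aq) + 2 Tl(s) → Pd(s) + 2 Tl⁺(aq), Q = [Tl⁺(aq)]^2 / [Pd²⁺(aq)] = 9.63, giving log Q = 0.984.
E = E° − (0.0601/n)·log Q = +1.272 − (0.0601/2)(0.984) = +1.242 V.

+1.242 V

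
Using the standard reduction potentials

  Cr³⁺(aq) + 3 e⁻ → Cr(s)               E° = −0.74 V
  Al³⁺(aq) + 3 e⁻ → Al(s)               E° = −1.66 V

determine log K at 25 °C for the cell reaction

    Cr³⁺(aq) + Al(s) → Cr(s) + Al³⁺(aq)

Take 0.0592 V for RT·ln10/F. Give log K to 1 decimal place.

The Cr³⁺/Cr couple is reduced (cathode); E°cell = −0.74 − (−1.66) = +0.92 V with n = 3.
At equilibrium E = 0, so log K = nE°cell / 0.0592 = (3)(+0.92) / 0.0592 = 46.6.

log K = 46.6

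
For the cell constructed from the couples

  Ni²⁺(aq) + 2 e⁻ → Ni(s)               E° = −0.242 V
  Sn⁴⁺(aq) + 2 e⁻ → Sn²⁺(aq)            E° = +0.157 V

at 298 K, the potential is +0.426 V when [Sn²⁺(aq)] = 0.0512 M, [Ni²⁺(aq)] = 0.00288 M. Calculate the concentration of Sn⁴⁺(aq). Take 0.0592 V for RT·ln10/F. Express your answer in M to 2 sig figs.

0.0012 M

The Sn⁴⁺/Sn²⁺ couple has the larger reduction potential, so it is the cathode: E°cell = +0.157 − (−0.242) = +0.399 V and n = 2.
Rearranging E = E° − (0.0592/n)·log Q gives log Q = 2(+0.399 − (+0.426))/0.0592 = −0.912.
For Sn⁴⁺(aq) + Ni(s) → Sn²⁺(aq) + Ni²⁺(aq), the reaction quotient is Q = ([Sn²⁺(aq)]·[Ni²⁺(aq)]) / [Sn⁴⁺(aq)].
Isolating [Sn⁴⁺(aq)] in Q = 10^{−0.912} yields log [Sn⁴⁺(aq)] = −2.919, i.e. 0.0012 M.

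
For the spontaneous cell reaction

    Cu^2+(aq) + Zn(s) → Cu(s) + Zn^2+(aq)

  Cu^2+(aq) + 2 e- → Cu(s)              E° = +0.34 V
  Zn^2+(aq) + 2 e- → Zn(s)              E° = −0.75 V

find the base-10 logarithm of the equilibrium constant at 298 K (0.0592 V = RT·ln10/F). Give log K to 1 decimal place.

The Cu²⁺/Cu couple is reduced (cathode); E°cell = +0.34 − (−0.75) = +1.09 V with n = 2.
At equilibrium E = 0, so log K = nE°cell / 0.0592 = (2)(+1.09) / 0.0592 = 36.8.

log K = 36.8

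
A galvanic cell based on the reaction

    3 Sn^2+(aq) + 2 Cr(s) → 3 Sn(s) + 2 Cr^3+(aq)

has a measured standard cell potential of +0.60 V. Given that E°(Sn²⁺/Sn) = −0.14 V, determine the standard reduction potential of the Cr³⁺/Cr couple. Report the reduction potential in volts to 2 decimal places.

−0.74 V

In the reaction as written the Sn²⁺/Sn couple is reduced (cathode) and Cr³⁺/Cr is oxidized (anode), so E°cell = E°(Sn²⁺/Sn) − E°(Cr³⁺/Cr).
E°(Cr³⁺/Cr) = E°(cathode) − E°cell = −0.14 − (+0.60) = −0.74 V.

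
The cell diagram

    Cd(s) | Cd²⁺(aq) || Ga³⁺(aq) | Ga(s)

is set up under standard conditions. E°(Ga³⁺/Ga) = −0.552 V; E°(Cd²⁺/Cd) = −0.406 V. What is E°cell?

−0.146 V

By convention the left-hand electrode in cell notation is the anode (oxidation) and the right-hand electrode is the cathode (reduction).
E°cell = E°(right) − E°(left) = −0.552 − (−0.406) = −0.146 V.
The negative sign shows that, as written, the cell would require an external voltage to drive the reaction.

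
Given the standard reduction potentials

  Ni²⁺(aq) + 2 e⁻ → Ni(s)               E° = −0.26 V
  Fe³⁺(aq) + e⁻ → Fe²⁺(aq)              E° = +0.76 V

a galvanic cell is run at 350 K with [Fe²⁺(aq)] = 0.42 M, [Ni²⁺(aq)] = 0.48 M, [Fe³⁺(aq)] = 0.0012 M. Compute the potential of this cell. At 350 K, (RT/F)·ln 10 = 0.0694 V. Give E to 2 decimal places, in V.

Since E°(Fe³⁺/Fe²⁺) > E°(Ni²⁺/Ni), Fe³⁺/Fe²⁺ serves as the cathode.
The standard potential is +0.76 − (−0.26) = +1.02 V and the balanced reaction transfers n = 2 electrons.
For the overall reaction 2 Fe³⁺(aq) + Ni(s) → 2 Fe²⁺(aq) + Ni²⁺(aq), Q = ([Fe²⁺(aq)]^2·[Ni²⁺(aq)]) / [Fe³⁺(aq)]^2 = 5.88×10^4, giving log Q = 4.769.
Applying E = E° − (RT ln10/nF)·log Q gives +1.02 − (0.0694/2)(4.769) = +0.85 V.

+0.85 V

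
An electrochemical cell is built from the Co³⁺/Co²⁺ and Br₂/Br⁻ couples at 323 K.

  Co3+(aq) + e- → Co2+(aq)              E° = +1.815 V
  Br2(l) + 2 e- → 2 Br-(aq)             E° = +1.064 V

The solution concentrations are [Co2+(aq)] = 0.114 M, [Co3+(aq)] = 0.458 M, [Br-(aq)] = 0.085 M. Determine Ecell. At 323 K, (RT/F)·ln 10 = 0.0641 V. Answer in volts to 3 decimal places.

+0.721 V

The Co³⁺/Co²⁺ couple has the more positive E°, so it is the cathode; Br₂/Br⁻ is the anode.
The standard potential is +1.815 − (+1.064) = +0.751 V and the balanced reaction transfers n = 2 electrons.
For the overall reaction 2 Co3+(aq) + 2 Br-(aq) → 2 Co2+(aq) + Br2(l), Q = [Co2+(aq)]^2 / ([Co3+(aq)]^2·[Br-(aq)]^2) = 8.58, giving log Q = 0.933.
Applying E = E° − (RT ln10/nF)·log Q gives +0.751 − (0.0641/2)(0.933) = +0.721 V.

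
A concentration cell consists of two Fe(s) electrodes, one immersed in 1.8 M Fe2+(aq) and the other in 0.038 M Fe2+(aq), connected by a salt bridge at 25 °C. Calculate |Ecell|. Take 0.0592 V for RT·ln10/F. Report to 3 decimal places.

0.050 V

For a concentration cell E°cell = 0, since both electrodes use the same couple.
The compartment with the higher Fe2+(aq) concentration (1.8 M) acts as the cathode; ions are reduced there and produced at the dilute (0.038 M) anode.
With n = 2, Ecell = −(0.0592/2)·log([dilute]/[conc]) = −(0.0592/2)·log(0.038/1.8) = +0.050 V.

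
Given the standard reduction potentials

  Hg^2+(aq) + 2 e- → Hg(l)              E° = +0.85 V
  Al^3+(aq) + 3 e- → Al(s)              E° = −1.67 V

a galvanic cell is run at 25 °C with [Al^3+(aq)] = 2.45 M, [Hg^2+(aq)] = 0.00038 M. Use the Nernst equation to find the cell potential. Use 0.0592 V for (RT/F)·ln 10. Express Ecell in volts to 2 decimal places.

+2.41 V

The Hg²⁺/Hg couple has the more positive E°, so it is the cathode; Al³⁺/Al is the anode.
E°cell = +0.85 − (−1.67) = +2.52 V, with n = 6 electrons transferred.
For the overall reaction 3 Hg^2+(aq) + 2 Al(s) → 3 Hg(l) + 2 Al^3+(aq), Q = [Al^3+(aq)]^2 / [Hg^2+(aq)]^3 = 1.09×10^11, giving log Q = 11.039.
By the Nernst equation, E = +2.52 − (0.0592/6)·(11.039) = +2.41 V.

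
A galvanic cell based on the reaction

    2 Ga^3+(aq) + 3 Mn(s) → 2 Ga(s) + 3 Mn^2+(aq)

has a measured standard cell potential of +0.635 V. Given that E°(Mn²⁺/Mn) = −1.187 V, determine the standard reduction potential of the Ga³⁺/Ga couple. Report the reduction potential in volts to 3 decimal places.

−0.552 V

In the reaction as written the Ga³⁺/Ga couple is reduced (cathode) and Mn²⁺/Mn is oxidized (anode), so E°cell = E°(Ga³⁺/Ga) − E°(Mn²⁺/Mn).
E°(Ga³⁺/Ga) = E°cell + E°(anode) = +0.635 + (−1.187) = −0.552 V.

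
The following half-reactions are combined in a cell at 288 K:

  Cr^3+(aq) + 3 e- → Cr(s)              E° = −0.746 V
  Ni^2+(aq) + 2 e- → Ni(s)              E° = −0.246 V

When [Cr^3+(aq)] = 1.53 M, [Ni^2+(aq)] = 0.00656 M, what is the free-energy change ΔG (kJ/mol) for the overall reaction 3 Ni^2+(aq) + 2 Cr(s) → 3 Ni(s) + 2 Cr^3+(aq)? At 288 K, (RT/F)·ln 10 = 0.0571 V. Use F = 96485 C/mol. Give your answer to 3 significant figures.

The standard cell potential is −0.246 − (−0.746) = +0.500 V, with n = 6 electrons in the balanced equation.
Q = [Cr^3+(aq)]^2 / [Ni^2+(aq)]^3 = 8.29×10^6, so log Q = 6.919 and E = +0.500 − (0.0571/6)(6.919) = +0.4342 V.
Finally ΔG = −nFE = −(6)(96485 C/mol)(+0.4342 V) = −251 kJ/mol.

−251 kJ/mol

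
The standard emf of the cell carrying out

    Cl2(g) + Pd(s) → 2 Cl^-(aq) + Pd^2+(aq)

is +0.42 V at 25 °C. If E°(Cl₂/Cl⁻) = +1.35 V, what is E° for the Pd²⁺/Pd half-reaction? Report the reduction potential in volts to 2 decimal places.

In the reaction as written the Cl₂/Cl⁻ couple is reduced (cathode) and Pd²⁺/Pd is oxidized (anode), so E°cell = E°(Cl₂/Cl⁻) − E°(Pd²⁺/Pd).
E°(Pd²⁺/Pd) = E°(cathode) − E°cell = +1.35 − (+0.42) = +0.93 V.

+0.93 V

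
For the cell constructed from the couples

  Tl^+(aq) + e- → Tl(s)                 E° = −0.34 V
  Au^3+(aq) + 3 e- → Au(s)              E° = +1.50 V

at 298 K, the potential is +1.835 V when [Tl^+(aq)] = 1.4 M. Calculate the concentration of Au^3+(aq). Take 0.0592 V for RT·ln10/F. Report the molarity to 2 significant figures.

1.5 M

Au³⁺/Au is the cathode (higher E°); E°cell = +1.50 − (−0.34) = +1.84 V with n = 3.
Since E = E° − (0.0592/n)·log Q, log Q = n(E° − E)/0.0592 = 0.253.
For Au^3+(aq) + 3 Tl(s) → Au(s) + 3 Tl^+(aq), the reaction quotient is Q = [Tl^+(aq)]^3 / [Au^3+(aq)].
Isolating [Au^3+(aq)] in Q = 10^{0.253} yields log [Au^3+(aq)] = 0.185, i.e. 1.5 M.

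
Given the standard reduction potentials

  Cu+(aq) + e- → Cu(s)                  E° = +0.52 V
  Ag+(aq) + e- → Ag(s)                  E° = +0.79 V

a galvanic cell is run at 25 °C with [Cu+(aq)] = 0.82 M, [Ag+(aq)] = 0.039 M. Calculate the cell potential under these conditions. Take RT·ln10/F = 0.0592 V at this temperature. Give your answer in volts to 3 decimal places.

+0.192 V

Since E°(Ag⁺/Ag) > E°(Cu⁺/Cu), Ag⁺/Ag serves as the cathode.
The standard potential is +0.79 − (+0.52) = +0.27 V and the balanced reaction transfers n = 1 electron.
For the overall reaction Ag+(aq) + Cu(s) → Ag(s) + Cu+(aq), Q = [Cu+(aq)] / [Ag+(aq)] = 21, giving log Q = 1.323.
By the Nernst equation, E = +0.27 − (0.0592/1)·(1.323) = +0.192 V.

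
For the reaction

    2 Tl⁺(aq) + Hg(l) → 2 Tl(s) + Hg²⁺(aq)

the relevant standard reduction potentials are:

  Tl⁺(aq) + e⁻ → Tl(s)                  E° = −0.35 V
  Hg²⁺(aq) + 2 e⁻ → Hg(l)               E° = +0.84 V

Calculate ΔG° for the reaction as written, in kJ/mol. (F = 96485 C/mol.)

+230 kJ/mol

In the reaction as written Tl⁺(aq) is reduced, so the Tl⁺/Tl couple is the cathode and Hg²⁺/Hg is the anode.
E°cell = −0.35 − (+0.84) = −1.19 V; balancing electrons gives n = 2.
ΔG° = −nFE°cell = −(2)(96485)(−1.19) J/mol = +230 kJ/mol.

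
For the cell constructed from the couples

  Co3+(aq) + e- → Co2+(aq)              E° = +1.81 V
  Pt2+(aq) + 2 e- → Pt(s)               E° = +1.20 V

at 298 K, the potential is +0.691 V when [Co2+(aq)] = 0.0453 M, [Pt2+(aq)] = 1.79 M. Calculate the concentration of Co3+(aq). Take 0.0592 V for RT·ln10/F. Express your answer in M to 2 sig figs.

1.4 M

With Co³⁺/Co²⁺ at the cathode and Pt²⁺/Pt at the anode, E°cell = +1.81 − (+1.20) = +0.61 V (n = 2).
Rearranging E = E° − (0.0592/n)·log Q gives log Q = 2(+0.61 − (+0.691))/0.0592 = −2.736.
Balancing electrons gives 2 Co3+(aq) + Pt(s) → 2 Co2+(aq) + Pt2+(aq); thus Q = ([Co2+(aq)]^2·[Pt2+(aq)]) / [Co3+(aq)]^2.
Substituting the known concentrations and solving, log [Co3+(aq)] = 0.151 and [Co3+(aq)] = 1.4 M.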